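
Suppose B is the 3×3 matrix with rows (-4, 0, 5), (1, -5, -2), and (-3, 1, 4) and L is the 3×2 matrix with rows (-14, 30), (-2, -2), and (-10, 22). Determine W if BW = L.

Since B multiplies W on the left, W = B⁻¹L.
B has determinant 2; B⁻¹ = [[-9, 5/2, 25/2], [1, -1/2, -3/2], [-7, 2, 10]].
W = B⁻¹L = [[-9, 5/2, 25/2], [1, -1/2, -3/2], [-7, 2, 10]] · [[-14, 30], [-2, -2], [-10, 22]] = [[-4, 0], [2, -2], [-6, 6]].

W = [[-4, 0], [2, -2], [-6, 6]]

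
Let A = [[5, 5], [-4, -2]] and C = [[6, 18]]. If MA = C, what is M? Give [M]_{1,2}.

Right-multiplying both sides by A⁻¹ gives M = CA⁻¹.
det A = 10; the adjugate gives A⁻¹ = [[-1/5, -1/2], [2/5, 1/2]].
M = CA⁻¹ = [[6, 18]] · [[-1/5, -1/2], [2/5, 1/2]] = [[6, 6]].

6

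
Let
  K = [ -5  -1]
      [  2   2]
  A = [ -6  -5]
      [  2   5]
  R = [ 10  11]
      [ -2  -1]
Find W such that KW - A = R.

KW = R + A = [[4, 6], [0, 4]].
Left-multiplying both sides by K⁻¹ gives W = K⁻¹(R + A).
K has determinant -8; K⁻¹ = [[-1/4, -1/8], [1/4, 5/8]].
W = K⁻¹(R + A) = [[-1, -2], [1, 4]].

W = [[-1, -2], [1, 4]]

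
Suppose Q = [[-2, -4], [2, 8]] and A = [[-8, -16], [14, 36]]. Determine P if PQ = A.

P = [[4, 0], [-5, 2]]

Q is on the right of P, so right-multiply by Q⁻¹: P = AQ⁻¹.
det Q = -8, so Q⁻¹ = [[-1, -1/2], [1/4, 1/4]].
P = AQ⁻¹ = [[-8, -16], [14, 36]] · [[-1, -1/2], [1/4, 1/4]] = [[4, 0], [-5, 2]].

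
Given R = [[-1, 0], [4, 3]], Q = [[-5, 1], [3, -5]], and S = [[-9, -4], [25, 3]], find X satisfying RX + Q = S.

RX = S − Q = [[-4, -5], [22, 8]].
Since R multiplies X on the left, X = R⁻¹(S − Q).
det R = -3, so R⁻¹ = [[-1, 0], [4/3, 1/3]].
X = R⁻¹(S − Q) = [[4, 5], [2, -4]].

X = [[4, 5], [2, -4]]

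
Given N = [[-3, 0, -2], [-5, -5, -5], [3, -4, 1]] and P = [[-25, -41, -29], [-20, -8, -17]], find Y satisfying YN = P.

Since N sits to the right of Y, Y = PN⁻¹.
N has determinant 5; N⁻¹ = [[-5, 8/5, -2], [-2, 3/5, -1], [7, -12/5, 3]].
Y = PN⁻¹ = [[-25, -41, -29], [-20, -8, -17]] · [[-5, 8/5, -2], [-2, 3/5, -1], [7, -12/5, 3]] = [[4, 5, 4], [-3, 4, -3]].

Y = [[4, 5, 4], [-3, 4, -3]]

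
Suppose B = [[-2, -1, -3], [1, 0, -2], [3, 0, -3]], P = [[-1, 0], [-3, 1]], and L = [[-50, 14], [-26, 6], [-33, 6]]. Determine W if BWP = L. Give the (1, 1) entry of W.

Isolating W: multiply by B⁻¹ from the left and P⁻¹ from the right, so W = B⁻¹LP⁻¹.
det B = 3, so B⁻¹ = [[0, -1, 2/3], [-1, 5, -7/3], [0, -1, 1/3]].
det P = -1, so P⁻¹ = [[-1, 0], [-3, 1]].
B⁻¹L = [[4, -2], [-3, 2], [15, -4]].
W = (B⁻¹L)P⁻¹ = [[2, -2], [-3, 2], [-3, -4]].

2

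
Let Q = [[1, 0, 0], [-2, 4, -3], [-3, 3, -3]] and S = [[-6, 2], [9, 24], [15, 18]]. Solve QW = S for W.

Left-multiplying both sides by Q⁻¹ gives W = Q⁻¹S.
det Q = -3, so Q⁻¹ = [[1, 0, 0], [-1, 1, -1], [-2, 1, -4/3]].
W = Q⁻¹S = [[1, 0, 0], [-1, 1, -1], [-2, 1, -4/3]] · [[-6, 2], [9, 24], [15, 18]] = [[-6, 2], [0, 4], [1, -4]].

W = [[-6, 2], [0, 4], [1, -4]]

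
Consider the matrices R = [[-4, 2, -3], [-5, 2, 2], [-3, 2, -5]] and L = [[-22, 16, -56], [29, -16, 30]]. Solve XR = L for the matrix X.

R is on the right of X, so right-multiply by R⁻¹: X = LR⁻¹.
R has determinant 6; R⁻¹ = [[-7/3, 2/3, 5/3], [-31/6, 11/6, 23/6], [-2/3, 1/3, 1/3]].
X = LR⁻¹ = [[-22, 16, -56], [29, -16, 30]] · [[-7/3, 2/3, 5/3], [-31/6, 11/6, 23/6], [-2/3, 1/3, 1/3]] = [[6, -4, 6], [-5, 0, -3]].

X = [[6, -4, 6], [-5, 0, -3]]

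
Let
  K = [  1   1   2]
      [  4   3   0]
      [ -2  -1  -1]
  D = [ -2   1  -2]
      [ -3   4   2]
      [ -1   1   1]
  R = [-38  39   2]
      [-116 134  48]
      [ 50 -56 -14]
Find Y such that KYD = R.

Isolating Y: multiply by K⁻¹ from the left and D⁻¹ from the right, so Y = K⁻¹RD⁻¹.
K has determinant 5; K⁻¹ = [[-3/5, -1/5, -6/5], [4/5, 3/5, 8/5], [2/5, -1/5, -1/5]].
D has determinant -5; D⁻¹ = [[-2/5, 3/5, -2], [-1/5, 4/5, -2], [-1/5, -1/5, 1]].
K⁻¹R = [[-14, 17, 6], [-20, 22, 8], [-2, 0, -6]].
Y = (K⁻¹R)D⁻¹ = [[1, 4, 0], [2, 4, 4], [2, 0, -2]].

Y = [[1, 4, 0], [2, 4, 4], [2, 0, -2]]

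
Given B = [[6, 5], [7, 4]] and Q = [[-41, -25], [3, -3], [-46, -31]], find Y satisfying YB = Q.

B is on the right of Y, so right-multiply by B⁻¹: Y = QB⁻¹.
det B = -11, so B⁻¹ = [[-4/11, 5/11], [7/11, -6/11]].
Y = QB⁻¹ = [[-41, -25], [3, -3], [-46, -31]] · [[-4/11, 5/11], [7/11, -6/11]] = [[-1, -5], [-3, 3], [-3, -4]].

Y = [[-1, -5], [-3, 3], [-3, -4]]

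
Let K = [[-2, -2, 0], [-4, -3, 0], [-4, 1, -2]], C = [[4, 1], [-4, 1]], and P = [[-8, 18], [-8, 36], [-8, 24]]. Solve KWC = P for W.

Isolating W: multiply by K⁻¹ from the left and C⁻¹ from the right, so W = K⁻¹PC⁻¹.
det K = 4; the adjugate gives K⁻¹ = [[3/2, -1, 0], [-2, 1, 0], [-4, 5/2, -1/2]].
det C = 8; the adjugate gives C⁻¹ = [[1/8, -1/8], [1/2, 1/2]].
K⁻¹P = [[-4, -9], [8, 0], [16, 6]].
W = (K⁻¹P)C⁻¹ = [[-5, -4], [1, -1], [5, 1]].

W = [[-5, -4], [1, -1], [5, 1]]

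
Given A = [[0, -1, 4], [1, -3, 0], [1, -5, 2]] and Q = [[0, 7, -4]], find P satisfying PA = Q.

P = [[1, 4, -4]]

Right-multiplying both sides by A⁻¹ gives P = QA⁻¹.
det A = -6; the adjugate gives A⁻¹ = [[1, 3, -2], [1/3, 2/3, -2/3], [1/3, 1/6, -1/6]].
P = QA⁻¹ = [[0, 7, -4]] · [[1, 3, -2], [1/3, 2/3, -2/3], [1/3, 1/6, -1/6]] = [[1, 4, -4]].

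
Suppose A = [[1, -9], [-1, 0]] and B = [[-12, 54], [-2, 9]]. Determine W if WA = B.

W = [[-6, 6], [-1, 1]]

Since A sits to the right of W, W = BA⁻¹.
det A = -9, so A⁻¹ = [[0, -1], [-1/9, -1/9]].
W = BA⁻¹ = [[-12, 54], [-2, 9]] · [[0, -1], [-1/9, -1/9]] = [[-6, 6], [-1, 1]].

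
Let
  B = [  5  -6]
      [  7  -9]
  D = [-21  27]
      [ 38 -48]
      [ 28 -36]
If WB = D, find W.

Since B sits to the right of W, W = DB⁻¹.
B has determinant -3; B⁻¹ = [[3, -2], [7/3, -5/3]].
W = DB⁻¹ = [[-21, 27], [38, -48], [28, -36]] · [[3, -2], [7/3, -5/3]] = [[0, -3], [2, 4], [0, 4]].

W = [[0, -3], [2, 4], [0, 4]]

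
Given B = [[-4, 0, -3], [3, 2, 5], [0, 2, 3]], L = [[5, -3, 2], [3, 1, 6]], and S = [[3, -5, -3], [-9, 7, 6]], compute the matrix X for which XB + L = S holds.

X = [[2, 2, -3], [3, 0, 3]]

XB = S − L = [[-2, -2, -5], [-12, 6, 0]].
B is on the right of X, so right-multiply by B⁻¹: X = (S − L)B⁻¹.
det B = -2, so B⁻¹ = [[2, 3, -3], [9/2, 6, -11/2], [-3, -4, 4]].
X = (S − L)B⁻¹ = [[2, 2, -3], [3, 0, 3]].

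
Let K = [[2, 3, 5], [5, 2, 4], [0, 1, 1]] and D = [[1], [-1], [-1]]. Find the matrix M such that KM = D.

M = [[-1], [-4], [3]]

Since K multiplies M on the left, M = K⁻¹D.
det K = 6, so K⁻¹ = [[-1/3, 1/3, 1/3], [-5/6, 1/3, 17/6], [5/6, -1/3, -11/6]].
M = K⁻¹D = [[-1/3, 1/3, 1/3], [-5/6, 1/3, 17/6], [5/6, -1/3, -11/6]] · [[1], [-1], [-1]] = [[-1], [-4], [3]].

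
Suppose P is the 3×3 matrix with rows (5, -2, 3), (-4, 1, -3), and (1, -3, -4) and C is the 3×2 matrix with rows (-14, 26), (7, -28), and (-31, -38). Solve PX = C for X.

X = [[-5, 4], [2, 6], [5, 6]]

Since P multiplies X on the left, X = P⁻¹C.
det P = 6; the adjugate gives P⁻¹ = [[-13/6, -17/6, 1/2], [-19/6, -23/6, 1/2], [11/6, 13/6, -1/2]].
X = P⁻¹C = [[-13/6, -17/6, 1/2], [-19/6, -23/6, 1/2], [11/6, 13/6, -1/2]] · [[-14, 26], [7, -28], [-31, -38]] = [[-5, 4], [2, 6], [5, 6]].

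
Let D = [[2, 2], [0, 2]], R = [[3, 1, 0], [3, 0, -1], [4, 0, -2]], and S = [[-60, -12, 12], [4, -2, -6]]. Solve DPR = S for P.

Left-multiply by D⁻¹ and right-multiply by R⁻¹: P = D⁻¹SR⁻¹.
det D = 4, so D⁻¹ = [[1/2, -1/2], [0, 1/2]].
det R = 2, so R⁻¹ = [[0, 1, -1/2], [1, -3, 3/2], [0, 2, -3/2]].
D⁻¹S = [[-32, -5, 9], [2, -1, -3]].
P = (D⁻¹S)R⁻¹ = [[-5, 1, -5], [-1, -1, 2]].

P = [[-5, 1, -5], [-1, -1, 2]]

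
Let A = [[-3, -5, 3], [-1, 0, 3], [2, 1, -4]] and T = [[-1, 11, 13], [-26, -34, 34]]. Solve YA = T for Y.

Since A sits to the right of Y, Y = TA⁻¹.
det A = -4; the adjugate gives A⁻¹ = [[3/4, 17/4, 15/4], [-1/2, -3/2, -3/2], [1/4, 7/4, 5/4]].
Y = TA⁻¹ = [[-1, 11, 13], [-26, -34, 34]] · [[3/4, 17/4, 15/4], [-1/2, -3/2, -3/2], [1/4, 7/4, 5/4]] = [[-3, 2, -4], [6, 0, -4]].

Y = [[-3, 2, -4], [6, 0, -4]]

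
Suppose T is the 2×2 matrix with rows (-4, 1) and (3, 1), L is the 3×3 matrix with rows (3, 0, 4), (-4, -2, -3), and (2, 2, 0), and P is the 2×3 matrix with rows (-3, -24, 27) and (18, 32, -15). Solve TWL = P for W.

W = [[-3, -2, 2], [-3, -5, -1]]

Left-multiply by T⁻¹ and right-multiply by L⁻¹: W = T⁻¹PL⁻¹.
T has determinant -7; T⁻¹ = [[-1/7, 1/7], [3/7, 4/7]].
L has determinant 2; L⁻¹ = [[3, 4, 4], [-3, -4, -7/2], [-2, -3, -3]].
T⁻¹P = [[3, 8, -6], [9, 8, 3]].
W = (T⁻¹P)L⁻¹ = [[-3, -2, 2], [-3, -5, -1]].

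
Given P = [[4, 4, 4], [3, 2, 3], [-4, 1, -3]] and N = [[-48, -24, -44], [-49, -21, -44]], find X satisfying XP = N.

P is on the right of X, so right-multiply by P⁻¹: X = NP⁻¹.
det P = -4, so P⁻¹ = [[9/4, -4, -1], [3/4, -1, 0], [-11/4, 5, 1]].
X = NP⁻¹ = [[-48, -24, -44], [-49, -21, -44]] · [[9/4, -4, -1], [3/4, -1, 0], [-11/4, 5, 1]] = [[-5, -4, 4], [-5, -3, 5]].

X = [[-5, -4, 4], [-5, -3, 5]]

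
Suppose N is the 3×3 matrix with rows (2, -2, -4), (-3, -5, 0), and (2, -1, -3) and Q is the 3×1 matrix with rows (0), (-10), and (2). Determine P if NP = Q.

P = [[5], [-1], [3]]

Since N multiplies P on the left, P = N⁻¹Q.
N has determinant -4; N⁻¹ = [[-15/4, 1/2, 5], [9/4, -1/2, -3], [-13/4, 1/2, 4]].
P = N⁻¹Q = [[-15/4, 1/2, 5], [9/4, -1/2, -3], [-13/4, 1/2, 4]] · [[0], [-10], [2]] = [[5], [-1], [3]].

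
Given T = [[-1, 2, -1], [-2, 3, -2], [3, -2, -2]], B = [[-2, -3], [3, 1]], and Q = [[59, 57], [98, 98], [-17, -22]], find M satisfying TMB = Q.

M = [[3, 1], [-4, 4], [5, -2]]

Isolating M: multiply by T⁻¹ from the left and B⁻¹ from the right, so M = T⁻¹QB⁻¹.
det T = -5, so T⁻¹ = [[2, -6/5, 1/5], [2, -1, 0], [1, -4/5, -1/5]].
det B = 7, so B⁻¹ = [[1/7, 3/7], [-3/7, -2/7]].
T⁻¹Q = [[-3, -8], [20, 16], [-16, -17]].
M = (T⁻¹Q)B⁻¹ = [[3, 1], [-4, 4], [5, -2]].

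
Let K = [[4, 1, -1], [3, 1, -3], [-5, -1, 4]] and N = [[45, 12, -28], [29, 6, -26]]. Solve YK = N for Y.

Y = [[5, 5, -2], [-1, 1, -6]]

K is on the right of Y, so right-multiply by K⁻¹: Y = NK⁻¹.
K has determinant 5; K⁻¹ = [[1/5, -3/5, -2/5], [3/5, 11/5, 9/5], [2/5, -1/5, 1/5]].
Y = NK⁻¹ = [[45, 12, -28], [29, 6, -26]] · [[1/5, -3/5, -2/5], [3/5, 11/5, 9/5], [2/5, -1/5, 1/5]] = [[5, 5, -2], [-1, 1, -6]].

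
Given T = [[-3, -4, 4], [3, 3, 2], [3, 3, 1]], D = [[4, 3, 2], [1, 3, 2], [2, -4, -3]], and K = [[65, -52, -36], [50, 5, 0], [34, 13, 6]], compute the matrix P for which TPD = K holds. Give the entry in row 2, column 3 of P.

-2

P = T⁻¹KD⁻¹ (apply T⁻¹ on the left and D⁻¹ on the right).
T has determinant -3; T⁻¹ = [[1, -16/3, 20/3], [-1, 5, -6], [0, 1, -1]].
det D = -3, so D⁻¹ = [[1/3, -1/3, 0], [-7/3, 16/3, 2], [10/3, -22/3, -3]].
T⁻¹K = [[25, 8, 4], [-19, -1, 0], [16, -8, -6]].
P = (T⁻¹K)D⁻¹ = [[3, 5, 4], [-4, 1, -2], [4, -4, 2]].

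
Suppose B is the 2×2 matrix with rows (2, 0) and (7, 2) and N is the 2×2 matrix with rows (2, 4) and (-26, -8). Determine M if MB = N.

M = [[-6, 2], [1, -4]]

Since B sits to the right of M, M = NB⁻¹.
B has determinant 4; B⁻¹ = [[1/2, 0], [-7/4, 1/2]].
M = NB⁻¹ = [[2, 4], [-26, -8]] · [[1/2, 0], [-7/4, 1/2]] = [[-6, 2], [1, -4]].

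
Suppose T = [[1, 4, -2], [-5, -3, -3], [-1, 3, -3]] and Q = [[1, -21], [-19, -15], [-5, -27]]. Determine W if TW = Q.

W = [[-1, 3], [3, -4], [5, 4]]

T is on the left of W, so left-multiply by T⁻¹: W = T⁻¹Q.
T has determinant 6; T⁻¹ = [[3, 1, -3], [-2, -5/6, 13/6], [-3, -7/6, 17/6]].
W = T⁻¹Q = [[3, 1, -3], [-2, -5/6, 13/6], [-3, -7/6, 17/6]] · [[1, -21], [-19, -15], [-5, -27]] = [[-1, 3], [3, -4], [5, 4]].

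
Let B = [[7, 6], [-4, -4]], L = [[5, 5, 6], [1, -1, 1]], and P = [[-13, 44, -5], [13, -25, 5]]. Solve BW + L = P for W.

W = [[0, 3, -5], [-3, 3, 4]]

BW = P − L = [[-18, 39, -11], [12, -24, 4]].
Since B multiplies W on the left, W = B⁻¹(P − L).
B has determinant -4; B⁻¹ = [[1, 3/2], [-1, -7/4]].
W = B⁻¹(P − L) = [[0, 3, -5], [-3, 3, 4]].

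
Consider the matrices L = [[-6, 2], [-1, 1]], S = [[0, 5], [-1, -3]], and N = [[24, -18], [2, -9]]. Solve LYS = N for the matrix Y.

Left-multiply by L⁻¹ and right-multiply by S⁻¹: Y = L⁻¹NS⁻¹.
det L = -4, so L⁻¹ = [[-1/4, 1/2], [-1/4, 3/2]].
S has determinant 5; S⁻¹ = [[-3/5, -1], [1/5, 0]].
L⁻¹N = [[-5, 0], [-3, -9]].
Y = (L⁻¹N)S⁻¹ = [[3, 5], [0, 3]].

Y = [[3, 5], [0, 3]]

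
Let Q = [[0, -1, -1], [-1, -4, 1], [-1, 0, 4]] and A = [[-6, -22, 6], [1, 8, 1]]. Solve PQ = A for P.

P = [[6, 4, 2], [4, -3, 2]]

Q is on the right of P, so right-multiply by Q⁻¹: P = AQ⁻¹.
Q has determinant 1; Q⁻¹ = [[-16, 4, -5], [3, -1, 1], [-4, 1, -1]].
P = AQ⁻¹ = [[-6, -22, 6], [1, 8, 1]] · [[-16, 4, -5], [3, -1, 1], [-4, 1, -1]] = [[6, 4, 2], [4, -3, 2]].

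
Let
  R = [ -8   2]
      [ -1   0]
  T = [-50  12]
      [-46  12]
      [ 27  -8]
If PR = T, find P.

Right-multiplying both sides by R⁻¹ gives P = TR⁻¹.
det R = 2; the adjugate gives R⁻¹ = [[0, -1], [1/2, -4]].
P = TR⁻¹ = [[-50, 12], [-46, 12], [27, -8]] · [[0, -1], [1/2, -4]] = [[6, 2], [6, -2], [-4, 5]].

P = [[6, 2], [6, -2], [-4, 5]]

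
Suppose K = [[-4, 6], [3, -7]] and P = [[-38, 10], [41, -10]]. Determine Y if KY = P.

Left-multiplying both sides by K⁻¹ gives Y = K⁻¹P.
K has determinant 10; K⁻¹ = [[-7/10, -3/5], [-3/10, -2/5]].
Y = K⁻¹P = [[-7/10, -3/5], [-3/10, -2/5]] · [[-38, 10], [41, -10]] = [[2, -1], [-5, 1]].

Y = [[2, -1], [-5, 1]]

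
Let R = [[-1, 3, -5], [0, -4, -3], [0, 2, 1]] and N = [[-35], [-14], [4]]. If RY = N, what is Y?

Since R multiplies Y on the left, Y = R⁻¹N.
det R = -2, so R⁻¹ = [[-1, 13/2, 29/2], [0, 1/2, 3/2], [0, -1, -2]].
Y = R⁻¹N = [[-1, 13/2, 29/2], [0, 1/2, 3/2], [0, -1, -2]] · [[-35], [-14], [4]] = [[2], [-1], [6]].

Y = [[2], [-1], [6]]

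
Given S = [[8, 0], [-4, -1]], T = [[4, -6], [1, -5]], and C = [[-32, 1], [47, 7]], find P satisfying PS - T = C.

P = [[-1, 5], [5, -2]]

PS = C + T = [[-28, -5], [48, 2]].
Since S sits to the right of P, P = (C + T)S⁻¹.
S has determinant -8; S⁻¹ = [[1/8, 0], [-1/2, -1]].
P = (C + T)S⁻¹ = [[-1, 5], [5, -2]].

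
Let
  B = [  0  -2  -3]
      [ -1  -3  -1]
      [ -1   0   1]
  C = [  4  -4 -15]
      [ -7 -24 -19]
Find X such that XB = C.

X = [[5, -2, -2], [6, 4, 3]]

Right-multiplying both sides by B⁻¹ gives X = CB⁻¹.
det B = 5; the adjugate gives B⁻¹ = [[-3/5, 2/5, -7/5], [2/5, -3/5, 3/5], [-3/5, 2/5, -2/5]].
X = CB⁻¹ = [[4, -4, -15], [-7, -24, -19]] · [[-3/5, 2/5, -7/5], [2/5, -3/5, 3/5], [-3/5, 2/5, -2/5]] = [[5, -2, -2], [6, 4, 3]].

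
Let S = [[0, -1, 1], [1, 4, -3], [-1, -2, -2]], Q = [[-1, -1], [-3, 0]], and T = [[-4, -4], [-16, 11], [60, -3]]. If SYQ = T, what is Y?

Left-multiply by S⁻¹ and right-multiply by Q⁻¹: Y = S⁻¹TQ⁻¹.
S has determinant -3; S⁻¹ = [[14/3, 4/3, 1/3], [-5/3, -1/3, -1/3], [-2/3, -1/3, -1/3]].
det Q = -3, so Q⁻¹ = [[0, -1/3], [-1, 1/3]].
S⁻¹T = [[-20, -5], [-8, 4], [-12, 0]].
Y = (S⁻¹T)Q⁻¹ = [[5, 5], [-4, 4], [0, 4]].

Y = [[5, 5], [-4, 4], [0, 4]]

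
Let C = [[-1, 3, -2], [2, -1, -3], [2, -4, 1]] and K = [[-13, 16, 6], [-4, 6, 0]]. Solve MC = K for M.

C is on the right of M, so right-multiply by C⁻¹: M = KC⁻¹.
C has determinant 1; C⁻¹ = [[-13, 5, -11], [-8, 3, -7], [-6, 2, -5]].
M = KC⁻¹ = [[-13, 16, 6], [-4, 6, 0]] · [[-13, 5, -11], [-8, 3, -7], [-6, 2, -5]] = [[5, -5, 1], [4, -2, 2]].

M = [[5, -5, 1], [4, -2, 2]]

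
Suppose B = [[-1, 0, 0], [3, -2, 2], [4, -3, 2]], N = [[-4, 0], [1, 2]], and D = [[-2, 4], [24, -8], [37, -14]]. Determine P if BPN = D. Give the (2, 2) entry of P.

P = B⁻¹DN⁻¹ (apply B⁻¹ on the left and N⁻¹ on the right).
B has determinant -2; B⁻¹ = [[-1, 0, 0], [-1, 1, -1], [1/2, 3/2, -1]].
N has determinant -8; N⁻¹ = [[-1/4, 0], [1/8, 1/2]].
B⁻¹D = [[2, -4], [-11, 2], [-2, 4]].
P = (B⁻¹D)N⁻¹ = [[-1, -2], [3, 1], [1, 2]].

1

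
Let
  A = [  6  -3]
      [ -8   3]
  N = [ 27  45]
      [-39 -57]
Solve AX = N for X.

A is on the left of X, so left-multiply by A⁻¹: X = A⁻¹N.
det A = -6, so A⁻¹ = [[-1/2, -1/2], [-4/3, -1]].
X = A⁻¹N = [[-1/2, -1/2], [-4/3, -1]] · [[27, 45], [-39, -57]] = [[6, 6], [3, -3]].

X = [[6, 6], [3, -3]]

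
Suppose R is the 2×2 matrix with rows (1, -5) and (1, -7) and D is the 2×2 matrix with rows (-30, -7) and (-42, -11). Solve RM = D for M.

Left-multiplying both sides by R⁻¹ gives M = R⁻¹D.
R has determinant -2; R⁻¹ = [[7/2, -5/2], [1/2, -1/2]].
M = R⁻¹D = [[7/2, -5/2], [1/2, -1/2]] · [[-30, -7], [-42, -11]] = [[0, 3], [6, 2]].

M = [[0, 3], [6, 2]]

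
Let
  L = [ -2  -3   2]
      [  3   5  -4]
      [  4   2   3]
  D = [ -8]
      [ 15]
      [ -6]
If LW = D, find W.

W = [[-1], [2], [-2]]

Since L multiplies W on the left, W = L⁻¹D.
det L = 1; the adjugate gives L⁻¹ = [[23, 13, 2], [-25, -14, -2], [-14, -8, -1]].
W = L⁻¹D = [[23, 13, 2], [-25, -14, -2], [-14, -8, -1]] · [[-8], [15], [-6]] = [[-1], [2], [-2]].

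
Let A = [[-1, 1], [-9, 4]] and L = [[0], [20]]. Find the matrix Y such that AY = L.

A is on the left of Y, so left-multiply by A⁻¹: Y = A⁻¹L.
det A = 5, so A⁻¹ = [[4/5, -1/5], [9/5, -1/5]].
Y = A⁻¹L = [[4/5, -1/5], [9/5, -1/5]] · [[0], [20]] = [[-4], [-4]].

Y = [[-4], [-4]]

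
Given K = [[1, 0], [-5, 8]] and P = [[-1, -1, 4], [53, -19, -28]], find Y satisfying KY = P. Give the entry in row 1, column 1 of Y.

Left-multiplying both sides by K⁻¹ gives Y = K⁻¹P.
det K = 8, so K⁻¹ = [[1, 0], [5/8, 1/8]].
Y = K⁻¹P = [[1, 0], [5/8, 1/8]] · [[-1, -1, 4], [53, -19, -28]] = [[-1, -1, 4], [6, -3, -1]].

-1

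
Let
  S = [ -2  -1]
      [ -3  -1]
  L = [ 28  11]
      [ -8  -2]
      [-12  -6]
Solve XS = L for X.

X = [[-5, -6], [-2, 4], [6, 0]]

Since S sits to the right of X, X = LS⁻¹.
det S = -1, so S⁻¹ = [[1, -1], [-3, 2]].
X = LS⁻¹ = [[28, 11], [-8, -2], [-12, -6]] · [[1, -1], [-3, 2]] = [[-5, -6], [-2, 4], [6, 0]].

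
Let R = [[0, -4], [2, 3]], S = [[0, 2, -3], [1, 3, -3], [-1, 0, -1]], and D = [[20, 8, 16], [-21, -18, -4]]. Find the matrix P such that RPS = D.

Left-multiply by R⁻¹ and right-multiply by S⁻¹: P = R⁻¹DS⁻¹.
det R = 8; the adjugate gives R⁻¹ = [[3/8, 1/2], [-1/4, 0]].
det S = -1; the adjugate gives S⁻¹ = [[3, -2, -3], [-4, 3, 3], [-3, 2, 2]].
R⁻¹D = [[-3, -6, 4], [-5, -2, -4]].
P = (R⁻¹D)S⁻¹ = [[3, -4, -1], [5, -4, 1]].

P = [[3, -4, -1], [5, -4, 1]]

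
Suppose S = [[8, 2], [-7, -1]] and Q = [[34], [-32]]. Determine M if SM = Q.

Since S multiplies M on the left, M = S⁻¹Q.
S has determinant 6; S⁻¹ = [[-1/6, -1/3], [7/6, 4/3]].
M = S⁻¹Q = [[-1/6, -1/3], [7/6, 4/3]] · [[34], [-32]] = [[5], [-3]].

M = [[5], [-3]]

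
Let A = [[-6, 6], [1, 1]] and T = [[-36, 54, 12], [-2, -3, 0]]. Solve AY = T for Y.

Y = [[2, -6, -1], [-4, 3, 1]]

A is on the left of Y, so left-multiply by A⁻¹: Y = A⁻¹T.
det A = -12; the adjugate gives A⁻¹ = [[-1/12, 1/2], [1/12, 1/2]].
Y = A⁻¹T = [[-1/12, 1/2], [1/12, 1/2]] · [[-36, 54, 12], [-2, -3, 0]] = [[2, -6, -1], [-4, 3, 1]].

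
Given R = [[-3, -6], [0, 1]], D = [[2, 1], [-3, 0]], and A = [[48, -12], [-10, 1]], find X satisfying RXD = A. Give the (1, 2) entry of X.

X = R⁻¹AD⁻¹ (apply R⁻¹ on the left and D⁻¹ on the right).
det R = -3; the adjugate gives R⁻¹ = [[-1/3, -2], [0, 1]].
D has determinant 3; D⁻¹ = [[0, -1/3], [1, 2/3]].
R⁻¹A = [[4, 2], [-10, 1]].
X = (R⁻¹A)D⁻¹ = [[2, 0], [1, 4]].

0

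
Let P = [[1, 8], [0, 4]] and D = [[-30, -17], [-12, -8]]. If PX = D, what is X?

X = [[-6, -1], [-3, -2]]

Since P multiplies X on the left, X = P⁻¹D.
det P = 4, so P⁻¹ = [[1, -2], [0, 1/4]].
X = P⁻¹D = [[1, -2], [0, 1/4]] · [[-30, -17], [-12, -8]] = [[-6, -1], [-3, -2]].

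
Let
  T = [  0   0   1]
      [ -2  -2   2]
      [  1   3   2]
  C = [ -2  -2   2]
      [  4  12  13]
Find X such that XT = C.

X = [[0, 1, 0], [5, 0, 4]]

Right-multiplying both sides by T⁻¹ gives X = CT⁻¹.
det T = -4; the adjugate gives T⁻¹ = [[5/2, -3/4, -1/2], [-3/2, 1/4, 1/2], [1, 0, 0]].
X = CT⁻¹ = [[-2, -2, 2], [4, 12, 13]] · [[5/2, -3/4, -1/2], [-3/2, 1/4, 1/2], [1, 0, 0]] = [[0, 1, 0], [5, 0, 4]].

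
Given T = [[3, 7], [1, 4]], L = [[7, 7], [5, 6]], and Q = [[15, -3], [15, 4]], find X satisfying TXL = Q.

X = [[-2, 1], [3, -3]]

X = T⁻¹QL⁻¹ (apply T⁻¹ on the left and L⁻¹ on the right).
det T = 5, so T⁻¹ = [[4/5, -7/5], [-1/5, 3/5]].
det L = 7, so L⁻¹ = [[6/7, -1], [-5/7, 1]].
T⁻¹Q = [[-9, -8], [6, 3]].
X = (T⁻¹Q)L⁻¹ = [[-2, 1], [3, -3]].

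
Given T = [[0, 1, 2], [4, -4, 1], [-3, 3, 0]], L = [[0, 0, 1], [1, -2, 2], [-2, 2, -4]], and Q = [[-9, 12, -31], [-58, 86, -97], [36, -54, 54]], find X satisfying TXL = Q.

X = [[3, -1, 0], [-3, 5, -3], [-5, -4, 3]]

X = T⁻¹QL⁻¹ (apply T⁻¹ on the left and L⁻¹ on the right).
det T = -3; the adjugate gives T⁻¹ = [[1, -2, -3], [1, -2, -8/3], [0, 1, 4/3]].
L has determinant -2; L⁻¹ = [[-2, -1, -1], [0, -1, -1/2], [1, 0, 0]].
T⁻¹Q = [[-1, 2, 1], [11, -16, 19], [-10, 14, -25]].
X = (T⁻¹Q)L⁻¹ = [[3, -1, 0], [-3, 5, -3], [-5, -4, 3]].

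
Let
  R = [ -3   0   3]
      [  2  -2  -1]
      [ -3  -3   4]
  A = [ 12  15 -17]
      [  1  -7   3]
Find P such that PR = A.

Right-multiplying both sides by R⁻¹ gives P = AR⁻¹.
det R = -3; the adjugate gives R⁻¹ = [[11/3, 3, -2], [5/3, 1, -1], [4, 3, -2]].
P = AR⁻¹ = [[12, 15, -17], [1, -7, 3]] · [[11/3, 3, -2], [5/3, 1, -1], [4, 3, -2]] = [[1, 0, -5], [4, 5, -1]].

P = [[1, 0, -5], [4, 5, -1]]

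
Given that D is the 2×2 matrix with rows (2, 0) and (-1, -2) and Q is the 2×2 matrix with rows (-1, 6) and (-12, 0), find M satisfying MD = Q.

M = [[-2, -3], [-6, 0]]

Right-multiplying both sides by D⁻¹ gives M = QD⁻¹.
det D = -4; the adjugate gives D⁻¹ = [[1/2, 0], [-1/4, -1/2]].
M = QD⁻¹ = [[-1, 6], [-12, 0]] · [[1/2, 0], [-1/4, -1/2]] = [[-2, -3], [-6, 0]].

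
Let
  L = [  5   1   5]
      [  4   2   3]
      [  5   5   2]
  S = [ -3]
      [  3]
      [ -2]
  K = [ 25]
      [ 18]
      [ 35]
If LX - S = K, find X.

X = [[5], [2], [-1]]

LX = K + S = [[22], [21], [33]].
Left-multiplying both sides by L⁻¹ gives X = L⁻¹(K + S).
det L = 2, so L⁻¹ = [[-11/2, 23/2, -7/2], [7/2, -15/2, 5/2], [5, -10, 3]].
X = L⁻¹(K + S) = [[5], [2], [-1]].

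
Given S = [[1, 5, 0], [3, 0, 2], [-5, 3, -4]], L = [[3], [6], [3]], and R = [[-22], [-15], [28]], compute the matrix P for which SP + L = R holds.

SP = R − L = [[-25], [-21], [25]].
S is on the left of P, so left-multiply by S⁻¹: P = S⁻¹(R − L).
S has determinant 4; S⁻¹ = [[-3/2, 5, 5/2], [1/2, -1, -1/2], [9/4, -7, -15/4]].
P = S⁻¹(R − L) = [[-5], [-4], [-3]].

P = [[-5], [-4], [-3]]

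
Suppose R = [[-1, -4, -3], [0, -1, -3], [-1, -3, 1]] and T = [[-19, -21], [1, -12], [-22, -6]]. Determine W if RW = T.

W = [[5, 0], [5, 3], [-2, 3]]

Since R multiplies W on the left, W = R⁻¹T.
det R = 1, so R⁻¹ = [[-10, 13, 9], [3, -4, -3], [-1, 1, 1]].
W = R⁻¹T = [[-10, 13, 9], [3, -4, -3], [-1, 1, 1]] · [[-19, -21], [1, -12], [-22, -6]] = [[5, 0], [5, 3], [-2, 3]].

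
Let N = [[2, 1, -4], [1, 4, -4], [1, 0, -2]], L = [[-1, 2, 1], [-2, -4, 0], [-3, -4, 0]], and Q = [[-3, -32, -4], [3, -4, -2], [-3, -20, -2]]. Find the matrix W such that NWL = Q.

W = [[-2, 1, -1], [0, -3, 1], [0, -3, 1]]

Left-multiply by N⁻¹ and right-multiply by L⁻¹: W = N⁻¹QL⁻¹.
N has determinant -2; N⁻¹ = [[4, -1, -6], [1, 0, -2], [2, -1/2, -7/2]].
L has determinant -4; L⁻¹ = [[0, 1, -1], [0, -3/4, 1/2], [1, 5/2, -2]].
N⁻¹Q = [[3, -4, -2], [3, 8, 0], [3, 8, 0]].
W = (N⁻¹Q)L⁻¹ = [[-2, 1, -1], [0, -3, 1], [0, -3, 1]].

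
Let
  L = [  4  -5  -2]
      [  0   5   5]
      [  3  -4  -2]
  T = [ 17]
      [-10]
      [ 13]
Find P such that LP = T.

P = [[1], [-3], [1]]

Since L multiplies P on the left, P = L⁻¹T.
L has determinant -5; L⁻¹ = [[-2, 2/5, 3], [-3, 2/5, 4], [3, -1/5, -4]].
P = L⁻¹T = [[-2, 2/5, 3], [-3, 2/5, 4], [3, -1/5, -4]] · [[17], [-10], [13]] = [[1], [-3], [1]].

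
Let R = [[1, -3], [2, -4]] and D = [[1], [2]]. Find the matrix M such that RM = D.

Since R multiplies M on the left, M = R⁻¹D.
R has determinant 2; R⁻¹ = [[-2, 3/2], [-1, 1/2]].
M = R⁻¹D = [[-2, 3/2], [-1, 1/2]] · [[1], [2]] = [[1], [0]].

M = [[1], [0]]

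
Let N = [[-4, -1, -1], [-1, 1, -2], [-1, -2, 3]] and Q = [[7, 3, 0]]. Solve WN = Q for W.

Right-multiplying both sides by N⁻¹ gives W = QN⁻¹.
N has determinant -4; N⁻¹ = [[1/4, -5/4, -3/4], [-5/4, 13/4, 7/4], [-3/4, 7/4, 5/4]].
W = QN⁻¹ = [[7, 3, 0]] · [[1/4, -5/4, -3/4], [-5/4, 13/4, 7/4], [-3/4, 7/4, 5/4]] = [[-2, 1, 0]].

W = [[-2, 1, 0]]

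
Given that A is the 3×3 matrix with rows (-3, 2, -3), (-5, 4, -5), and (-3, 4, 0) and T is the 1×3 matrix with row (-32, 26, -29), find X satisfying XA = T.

X = [[3, 4, 1]]

Since A sits to the right of X, X = TA⁻¹.
A has determinant -6; A⁻¹ = [[-10/3, 2, -1/3], [-5/2, 3/2, 0], [4/3, -1, 1/3]].
X = TA⁻¹ = [[-32, 26, -29]] · [[-10/3, 2, -1/3], [-5/2, 3/2, 0], [4/3, -1, 1/3]] = [[3, 4, 1]].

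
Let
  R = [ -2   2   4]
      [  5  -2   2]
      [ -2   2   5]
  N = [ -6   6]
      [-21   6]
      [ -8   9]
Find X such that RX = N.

R is on the left of X, so left-multiply by R⁻¹: X = R⁻¹N.
R has determinant -6; R⁻¹ = [[7/3, 1/3, -2], [29/6, 1/3, -4], [-1, 0, 1]].
X = R⁻¹N = [[7/3, 1/3, -2], [29/6, 1/3, -4], [-1, 0, 1]] · [[-6, 6], [-21, 6], [-8, 9]] = [[-5, -2], [-4, -5], [-2, 3]].

X = [[-5, -2], [-4, -5], [-2, 3]]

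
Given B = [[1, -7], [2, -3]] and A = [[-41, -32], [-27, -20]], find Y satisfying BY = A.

Since B multiplies Y on the left, Y = B⁻¹A.
det B = 11, so B⁻¹ = [[-3/11, 7/11], [-2/11, 1/11]].
Y = B⁻¹A = [[-3/11, 7/11], [-2/11, 1/11]] · [[-41, -32], [-27, -20]] = [[-6, -4], [5, 4]].

Y = [[-6, -4], [5, 4]]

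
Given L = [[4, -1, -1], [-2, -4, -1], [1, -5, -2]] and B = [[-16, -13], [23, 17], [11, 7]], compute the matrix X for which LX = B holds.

Since L multiplies X on the left, X = L⁻¹B.
det L = 3; the adjugate gives L⁻¹ = [[1, 1, -1], [-5/3, -7/3, 2], [14/3, 19/3, -6]].
X = L⁻¹B = [[1, 1, -1], [-5/3, -7/3, 2], [14/3, 19/3, -6]] · [[-16, -13], [23, 17], [11, 7]] = [[-4, -3], [-5, -4], [5, 5]].

X = [[-4, -3], [-5, -4], [5, 5]]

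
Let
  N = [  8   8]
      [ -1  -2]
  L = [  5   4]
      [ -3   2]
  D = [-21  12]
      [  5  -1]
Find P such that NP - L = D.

NP = D + L = [[-16, 16], [2, 1]].
Left-multiplying both sides by N⁻¹ gives P = N⁻¹(D + L).
det N = -8; the adjugate gives N⁻¹ = [[1/4, 1], [-1/8, -1]].
P = N⁻¹(D + L) = [[-2, 5], [0, -3]].

P = [[-2, 5], [0, -3]]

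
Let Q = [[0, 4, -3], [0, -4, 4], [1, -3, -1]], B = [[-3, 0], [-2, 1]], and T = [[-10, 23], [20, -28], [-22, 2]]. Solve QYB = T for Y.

Y = [[-3, 3], [-3, 2], [0, -5]]

Left-multiply by Q⁻¹ and right-multiply by B⁻¹: Y = Q⁻¹TB⁻¹.
det Q = 4; the adjugate gives Q⁻¹ = [[4, 13/4, 1], [1, 3/4, 0], [1, 1, 0]].
det B = -3, so B⁻¹ = [[-1/3, 0], [-2/3, 1]].
Q⁻¹T = [[3, 3], [5, 2], [10, -5]].
Y = (Q⁻¹T)B⁻¹ = [[-3, 3], [-3, 2], [0, -5]].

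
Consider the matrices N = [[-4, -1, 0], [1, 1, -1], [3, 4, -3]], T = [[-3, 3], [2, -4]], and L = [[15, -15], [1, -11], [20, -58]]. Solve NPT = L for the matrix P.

Left-multiply by N⁻¹ and right-multiply by T⁻¹: P = N⁻¹LT⁻¹.
det N = -4, so N⁻¹ = [[-1/4, 3/4, -1/4], [0, -3, 1], [-1/4, -13/4, 3/4]].
det T = 6; the adjugate gives T⁻¹ = [[-2/3, -1/2], [-1/3, -1/2]].
N⁻¹L = [[-8, 10], [17, -25], [8, -4]].
P = (N⁻¹L)T⁻¹ = [[2, -1], [-3, 4], [-4, -2]].

P = [[2, -1], [-3, 4], [-4, -2]]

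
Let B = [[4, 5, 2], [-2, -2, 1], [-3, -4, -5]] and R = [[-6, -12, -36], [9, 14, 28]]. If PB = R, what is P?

P = [[0, -6, 6], [0, 3, -5]]

Since B sits to the right of P, P = RB⁻¹.
det B = -5; the adjugate gives B⁻¹ = [[-14/5, -17/5, -9/5], [13/5, 14/5, 8/5], [-2/5, -1/5, -2/5]].
P = RB⁻¹ = [[-6, -12, -36], [9, 14, 28]] · [[-14/5, -17/5, -9/5], [13/5, 14/5, 8/5], [-2/5, -1/5, -2/5]] = [[0, -6, 6], [0, 3, -5]].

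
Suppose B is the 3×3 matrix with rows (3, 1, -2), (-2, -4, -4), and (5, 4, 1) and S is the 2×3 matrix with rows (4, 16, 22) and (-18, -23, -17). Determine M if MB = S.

B is on the right of M, so right-multiply by B⁻¹: M = SB⁻¹.
det B = -6, so B⁻¹ = [[-2, 3/2, 2], [3, -13/6, -8/3], [-2, 7/6, 5/3]].
M = SB⁻¹ = [[4, 16, 22], [-18, -23, -17]] · [[-2, 3/2, 2], [3, -13/6, -8/3], [-2, 7/6, 5/3]] = [[-4, -3, 2], [1, 3, -3]].

M = [[-4, -3, 2], [1, 3, -3]]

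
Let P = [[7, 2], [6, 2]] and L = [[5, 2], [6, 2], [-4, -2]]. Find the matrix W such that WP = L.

Since P sits to the right of W, W = LP⁻¹.
P has determinant 2; P⁻¹ = [[1, -1], [-3, 7/2]].
W = LP⁻¹ = [[5, 2], [6, 2], [-4, -2]] · [[1, -1], [-3, 7/2]] = [[-1, 2], [0, 1], [2, -3]].

W = [[-1, 2], [0, 1], [2, -3]]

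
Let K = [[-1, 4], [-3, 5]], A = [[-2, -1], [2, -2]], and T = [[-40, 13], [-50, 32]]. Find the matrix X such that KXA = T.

X = [[3, 3], [3, -2]]

Left-multiply by K⁻¹ and right-multiply by A⁻¹: X = K⁻¹TA⁻¹.
det K = 7; the adjugate gives K⁻¹ = [[5/7, -4/7], [3/7, -1/7]].
det A = 6; the adjugate gives A⁻¹ = [[-1/3, 1/6], [-1/3, -1/3]].
K⁻¹T = [[0, -9], [-10, 1]].
X = (K⁻¹T)A⁻¹ = [[3, 3], [3, -2]].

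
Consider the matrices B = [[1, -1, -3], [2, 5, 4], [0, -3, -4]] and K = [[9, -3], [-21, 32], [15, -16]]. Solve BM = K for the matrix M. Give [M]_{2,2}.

4

Since B multiplies M on the left, M = B⁻¹K.
det B = 2; the adjugate gives B⁻¹ = [[-4, 5/2, 11/2], [4, -2, -5], [-3, 3/2, 7/2]].
M = B⁻¹K = [[-4, 5/2, 11/2], [4, -2, -5], [-3, 3/2, 7/2]] · [[9, -3], [-21, 32], [15, -16]] = [[-6, 4], [3, 4], [-6, 1]].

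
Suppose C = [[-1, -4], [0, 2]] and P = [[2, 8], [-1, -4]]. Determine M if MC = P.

C is on the right of M, so right-multiply by C⁻¹: M = PC⁻¹.
det C = -2; the adjugate gives C⁻¹ = [[-1, -2], [0, 1/2]].
M = PC⁻¹ = [[2, 8], [-1, -4]] · [[-1, -2], [0, 1/2]] = [[-2, 0], [1, 0]].

M = [[-2, 0], [1, 0]]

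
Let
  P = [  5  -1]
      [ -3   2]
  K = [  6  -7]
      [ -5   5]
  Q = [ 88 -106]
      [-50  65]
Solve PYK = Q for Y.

Y = [[3, 0], [-3, -4]]

Y = P⁻¹QK⁻¹ (apply P⁻¹ on the left and K⁻¹ on the right).
P has determinant 7; P⁻¹ = [[2/7, 1/7], [3/7, 5/7]].
det K = -5, so K⁻¹ = [[-1, -7/5], [-1, -6/5]].
P⁻¹Q = [[18, -21], [2, 1]].
Y = (P⁻¹Q)K⁻¹ = [[3, 0], [-3, -4]].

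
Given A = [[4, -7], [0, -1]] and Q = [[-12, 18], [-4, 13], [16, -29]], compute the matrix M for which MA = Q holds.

Right-multiplying both sides by A⁻¹ gives M = QA⁻¹.
det A = -4; the adjugate gives A⁻¹ = [[1/4, -7/4], [0, -1]].
M = QA⁻¹ = [[-12, 18], [-4, 13], [16, -29]] · [[1/4, -7/4], [0, -1]] = [[-3, 3], [-1, -6], [4, 1]].

M = [[-3, 3], [-1, -6], [4, 1]]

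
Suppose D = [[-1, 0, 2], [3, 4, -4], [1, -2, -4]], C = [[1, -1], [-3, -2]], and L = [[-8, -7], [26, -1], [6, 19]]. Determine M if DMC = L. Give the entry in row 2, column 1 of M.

Left-multiply by D⁻¹ and right-multiply by C⁻¹: M = D⁻¹LC⁻¹.
det D = 4, so D⁻¹ = [[-6, -1, -2], [2, 1/2, 1/2], [-5/2, -1/2, -1]].
C has determinant -5; C⁻¹ = [[2/5, -1/5], [-3/5, -1/5]].
D⁻¹L = [[10, 5], [0, -5], [1, -1]].
M = (D⁻¹L)C⁻¹ = [[1, -3], [3, 1], [1, 0]].

3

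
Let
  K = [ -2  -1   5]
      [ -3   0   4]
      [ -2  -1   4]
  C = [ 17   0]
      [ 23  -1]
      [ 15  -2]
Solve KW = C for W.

W = [[-5, 3], [3, 4], [2, 2]]

Since K multiplies W on the left, W = K⁻¹C.
K has determinant 3; K⁻¹ = [[4/3, -1/3, -4/3], [4/3, 2/3, -7/3], [1, 0, -1]].
W = K⁻¹C = [[4/3, -1/3, -4/3], [4/3, 2/3, -7/3], [1, 0, -1]] · [[17, 0], [23, -1], [15, -2]] = [[-5, 3], [3, 4], [2, 2]].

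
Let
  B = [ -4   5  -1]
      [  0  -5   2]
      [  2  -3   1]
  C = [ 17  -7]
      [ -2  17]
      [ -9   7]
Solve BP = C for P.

B is on the left of P, so left-multiply by B⁻¹: P = B⁻¹C.
B has determinant 6; B⁻¹ = [[1/6, -1/3, 5/6], [2/3, -1/3, 4/3], [5/3, -1/3, 10/3]].
P = B⁻¹C = [[1/6, -1/3, 5/6], [2/3, -1/3, 4/3], [5/3, -1/3, 10/3]] · [[17, -7], [-2, 17], [-9, 7]] = [[-4, -1], [0, -1], [-1, 6]].

P = [[-4, -1], [0, -1], [-1, 6]]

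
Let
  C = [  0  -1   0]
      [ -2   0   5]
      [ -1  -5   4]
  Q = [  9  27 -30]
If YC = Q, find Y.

C is on the right of Y, so right-multiply by C⁻¹: Y = QC⁻¹.
det C = -3; the adjugate gives C⁻¹ = [[-25/3, -4/3, 5/3], [-1, 0, 0], [-10/3, -1/3, 2/3]].
Y = QC⁻¹ = [[9, 27, -30]] · [[-25/3, -4/3, 5/3], [-1, 0, 0], [-10/3, -1/3, 2/3]] = [[-2, -2, -5]].

Y = [[-2, -2, -5]]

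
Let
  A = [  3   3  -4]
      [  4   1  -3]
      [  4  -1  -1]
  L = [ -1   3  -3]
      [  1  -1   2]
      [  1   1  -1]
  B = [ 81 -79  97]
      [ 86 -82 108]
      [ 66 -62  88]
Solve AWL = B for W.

W = [[-4, 5, 4], [-1, -3, 0], [4, -3, -5]]

Left-multiply by A⁻¹ and right-multiply by L⁻¹: W = A⁻¹BL⁻¹.
det A = -4, so A⁻¹ = [[1, -7/4, 5/4], [2, -13/4, 7/4], [2, -15/4, 9/4]].
L has determinant 4; L⁻¹ = [[-1/4, 0, 3/4], [3/4, 1, -1/4], [1/2, 1, -1/2]].
A⁻¹B = [[13, -13, 18], [-2, 0, -3], [-12, 10, -13]].
W = (A⁻¹B)L⁻¹ = [[-4, 5, 4], [-1, -3, 0], [4, -3, -5]].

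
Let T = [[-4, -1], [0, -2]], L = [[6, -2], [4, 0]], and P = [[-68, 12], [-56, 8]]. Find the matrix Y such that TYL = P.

Y = [[1, 1], [2, 4]]

Y = T⁻¹PL⁻¹ (apply T⁻¹ on the left and L⁻¹ on the right).
det T = 8, so T⁻¹ = [[-1/4, 1/8], [0, -1/2]].
L has determinant 8; L⁻¹ = [[0, 1/4], [-1/2, 3/4]].
T⁻¹P = [[10, -2], [28, -4]].
Y = (T⁻¹P)L⁻¹ = [[1, 1], [2, 4]].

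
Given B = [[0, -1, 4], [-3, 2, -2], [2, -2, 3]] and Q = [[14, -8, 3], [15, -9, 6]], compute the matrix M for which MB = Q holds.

M = [[-2, -4, 1], [-1, -5, 0]]

Right-multiplying both sides by B⁻¹ gives M = QB⁻¹.
det B = 3, so B⁻¹ = [[2/3, -5/3, -2], [5/3, -8/3, -4], [2/3, -2/3, -1]].
M = QB⁻¹ = [[14, -8, 3], [15, -9, 6]] · [[2/3, -5/3, -2], [5/3, -8/3, -4], [2/3, -2/3, -1]] = [[-2, -4, 1], [-1, -5, 0]].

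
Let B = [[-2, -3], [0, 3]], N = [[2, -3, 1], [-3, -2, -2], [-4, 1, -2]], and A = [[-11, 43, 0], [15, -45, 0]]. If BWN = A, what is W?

Left-multiply by B⁻¹ and right-multiply by N⁻¹: W = B⁻¹AN⁻¹.
det B = -6; the adjugate gives B⁻¹ = [[-1/2, -1/2], [0, 1/3]].
N has determinant -5; N⁻¹ = [[-6/5, 1, -8/5], [-2/5, 0, -1/5], [11/5, -2, 13/5]].
B⁻¹A = [[-2, 1, 0], [5, -15, 0]].
W = (B⁻¹A)N⁻¹ = [[2, -2, 3], [0, 5, -5]].

W = [[2, -2, 3], [0, 5, -5]]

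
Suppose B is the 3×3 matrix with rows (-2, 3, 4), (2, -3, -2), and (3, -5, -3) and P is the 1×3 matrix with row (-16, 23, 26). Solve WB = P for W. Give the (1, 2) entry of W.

-6

Right-multiplying both sides by B⁻¹ gives W = PB⁻¹.
det B = -2; the adjugate gives B⁻¹ = [[1/2, 11/2, -3], [0, 3, -2], [1/2, 1/2, 0]].
W = PB⁻¹ = [[-16, 23, 26]] · [[1/2, 11/2, -3], [0, 3, -2], [1/2, 1/2, 0]] = [[5, -6, 2]].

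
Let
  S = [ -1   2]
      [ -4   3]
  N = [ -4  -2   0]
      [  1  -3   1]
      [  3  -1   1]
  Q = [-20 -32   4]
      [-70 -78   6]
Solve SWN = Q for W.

Left-multiply by S⁻¹ and right-multiply by N⁻¹: W = S⁻¹QN⁻¹.
det S = 5; the adjugate gives S⁻¹ = [[3/5, -2/5], [4/5, -1/5]].
det N = 4, so N⁻¹ = [[-1/2, 1/2, -1/2], [1/2, -1, 1], [2, -5/2, 7/2]].
S⁻¹Q = [[16, 12, 0], [-2, -10, 2]].
W = (S⁻¹Q)N⁻¹ = [[-2, -4, 4], [0, 4, -2]].

W = [[-2, -4, 4], [0, 4, -2]]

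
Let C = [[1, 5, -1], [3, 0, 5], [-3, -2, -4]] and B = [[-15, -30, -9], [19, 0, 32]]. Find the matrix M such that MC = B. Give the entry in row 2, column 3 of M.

Right-multiplying both sides by C⁻¹ gives M = BC⁻¹.
det C = 1, so C⁻¹ = [[10, 22, 25], [-3, -7, -8], [-6, -13, -15]].
M = BC⁻¹ = [[-15, -30, -9], [19, 0, 32]] · [[10, 22, 25], [-3, -7, -8], [-6, -13, -15]] = [[-6, -3, 0], [-2, 2, -5]].

-5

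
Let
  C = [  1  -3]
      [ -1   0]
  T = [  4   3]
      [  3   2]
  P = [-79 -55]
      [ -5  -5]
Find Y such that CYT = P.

Y = [[5, -5], [4, 4]]

Y = C⁻¹PT⁻¹ (apply C⁻¹ on the left and T⁻¹ on the right).
det C = -3, so C⁻¹ = [[0, -1], [-1/3, -1/3]].
T has determinant -1; T⁻¹ = [[-2, 3], [3, -4]].
C⁻¹P = [[5, 5], [28, 20]].
Y = (C⁻¹P)T⁻¹ = [[5, -5], [4, 4]].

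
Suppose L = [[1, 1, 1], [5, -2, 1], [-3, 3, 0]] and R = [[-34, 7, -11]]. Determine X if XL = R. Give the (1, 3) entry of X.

1

Since L sits to the right of X, X = RL⁻¹.
det L = 3, so L⁻¹ = [[-1, 1, 1], [-1, 1, 4/3], [3, -2, -7/3]].
X = RL⁻¹ = [[-34, 7, -11]] · [[-1, 1, 1], [-1, 1, 4/3], [3, -2, -7/3]] = [[-6, -5, 1]].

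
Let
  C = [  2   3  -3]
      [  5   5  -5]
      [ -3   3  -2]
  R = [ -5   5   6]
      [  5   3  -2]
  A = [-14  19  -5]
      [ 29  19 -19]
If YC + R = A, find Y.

Y = [[5, -2, 3], [-2, 5, -1]]

YC = A − R = [[-9, 14, -11], [24, 16, -17]].
C is on the right of Y, so right-multiply by C⁻¹: Y = (A − R)C⁻¹.
det C = -5, so C⁻¹ = [[-1, 3/5, 0], [-5, 13/5, 1], [-6, 3, 1]].
Y = (A − R)C⁻¹ = [[5, -2, 3], [-2, 5, -1]].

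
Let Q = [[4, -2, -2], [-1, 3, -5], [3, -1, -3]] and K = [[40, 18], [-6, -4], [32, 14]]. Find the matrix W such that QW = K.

Left-multiplying both sides by Q⁻¹ gives W = Q⁻¹K.
Q has determinant -4; Q⁻¹ = [[7/2, 1, -4], [9/2, 3/2, -11/2], [2, 1/2, -5/2]].
W = Q⁻¹K = [[7/2, 1, -4], [9/2, 3/2, -11/2], [2, 1/2, -5/2]] · [[40, 18], [-6, -4], [32, 14]] = [[6, 3], [-5, -2], [-3, -1]].

W = [[6, 3], [-5, -2], [-3, -1]]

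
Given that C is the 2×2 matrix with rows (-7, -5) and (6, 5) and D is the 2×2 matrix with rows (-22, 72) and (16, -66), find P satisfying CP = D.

C is on the left of P, so left-multiply by C⁻¹: P = C⁻¹D.
det C = -5; the adjugate gives C⁻¹ = [[-1, -1], [6/5, 7/5]].
P = C⁻¹D = [[-1, -1], [6/5, 7/5]] · [[-22, 72], [16, -66]] = [[6, -6], [-4, -6]].

P = [[6, -6], [-4, -6]]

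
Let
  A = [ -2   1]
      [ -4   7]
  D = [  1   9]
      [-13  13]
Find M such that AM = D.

Left-multiplying both sides by A⁻¹ gives M = A⁻¹D.
det A = -10; the adjugate gives A⁻¹ = [[-7/10, 1/10], [-2/5, 1/5]].
M = A⁻¹D = [[-7/10, 1/10], [-2/5, 1/5]] · [[1, 9], [-13, 13]] = [[-2, -5], [-3, -1]].

M = [[-2, -5], [-3, -1]]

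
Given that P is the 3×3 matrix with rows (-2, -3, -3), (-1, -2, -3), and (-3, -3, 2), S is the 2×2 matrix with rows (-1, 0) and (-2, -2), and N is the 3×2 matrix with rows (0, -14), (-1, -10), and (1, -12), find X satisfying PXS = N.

X = P⁻¹NS⁻¹ (apply P⁻¹ on the left and S⁻¹ on the right).
det P = 2, so P⁻¹ = [[-13/2, 15/2, 3/2], [11/2, -13/2, -3/2], [-3/2, 3/2, 1/2]].
det S = 2; the adjugate gives S⁻¹ = [[-1, 0], [1, -1/2]].
P⁻¹N = [[-6, -2], [5, 6], [-1, 0]].
X = (P⁻¹N)S⁻¹ = [[4, 1], [1, -3], [1, 0]].

X = [[4, 1], [1, -3], [1, 0]]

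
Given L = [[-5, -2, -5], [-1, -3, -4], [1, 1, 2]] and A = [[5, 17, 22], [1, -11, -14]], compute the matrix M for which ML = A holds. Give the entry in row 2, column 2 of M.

L is on the right of M, so right-multiply by L⁻¹: M = AL⁻¹.
det L = 4; the adjugate gives L⁻¹ = [[-1/2, -1/4, -7/4], [-1/2, -5/4, -15/4], [1/2, 3/4, 13/4]].
M = AL⁻¹ = [[5, 17, 22], [1, -11, -14]] · [[-1/2, -1/4, -7/4], [-1/2, -5/4, -15/4], [1/2, 3/4, 13/4]] = [[0, -6, -1], [-2, 3, -6]].

3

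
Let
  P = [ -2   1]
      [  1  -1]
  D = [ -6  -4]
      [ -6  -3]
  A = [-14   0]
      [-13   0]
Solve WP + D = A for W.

WP = A − D = [[-8, 4], [-7, 3]].
Since P sits to the right of W, W = (A − D)P⁻¹.
det P = 1, so P⁻¹ = [[-1, -1], [-1, -2]].
W = (A − D)P⁻¹ = [[4, 0], [4, 1]].

W = [[4, 0], [4, 1]]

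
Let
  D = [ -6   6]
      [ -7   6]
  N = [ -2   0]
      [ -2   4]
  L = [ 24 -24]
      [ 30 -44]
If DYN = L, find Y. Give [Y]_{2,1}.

Isolating Y: multiply by D⁻¹ from the left and N⁻¹ from the right, so Y = D⁻¹LN⁻¹.
D has determinant 6; D⁻¹ = [[1, -1], [7/6, -1]].
det N = -8, so N⁻¹ = [[-1/2, 0], [-1/4, 1/4]].
D⁻¹L = [[-6, 20], [-2, 16]].
Y = (D⁻¹L)N⁻¹ = [[-2, 5], [-3, 4]].

-3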